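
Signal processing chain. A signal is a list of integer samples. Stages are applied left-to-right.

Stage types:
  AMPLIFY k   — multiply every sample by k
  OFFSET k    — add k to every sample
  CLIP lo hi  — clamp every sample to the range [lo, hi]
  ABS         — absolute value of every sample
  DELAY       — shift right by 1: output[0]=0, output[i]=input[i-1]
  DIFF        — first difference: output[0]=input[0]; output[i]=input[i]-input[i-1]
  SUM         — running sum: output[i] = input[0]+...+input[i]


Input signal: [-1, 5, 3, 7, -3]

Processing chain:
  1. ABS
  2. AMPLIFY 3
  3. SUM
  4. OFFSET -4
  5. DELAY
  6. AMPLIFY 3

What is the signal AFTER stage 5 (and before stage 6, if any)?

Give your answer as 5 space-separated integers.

Answer: 0 -1 14 23 44

Derivation:
Input: [-1, 5, 3, 7, -3]
Stage 1 (ABS): |-1|=1, |5|=5, |3|=3, |7|=7, |-3|=3 -> [1, 5, 3, 7, 3]
Stage 2 (AMPLIFY 3): 1*3=3, 5*3=15, 3*3=9, 7*3=21, 3*3=9 -> [3, 15, 9, 21, 9]
Stage 3 (SUM): sum[0..0]=3, sum[0..1]=18, sum[0..2]=27, sum[0..3]=48, sum[0..4]=57 -> [3, 18, 27, 48, 57]
Stage 4 (OFFSET -4): 3+-4=-1, 18+-4=14, 27+-4=23, 48+-4=44, 57+-4=53 -> [-1, 14, 23, 44, 53]
Stage 5 (DELAY): [0, -1, 14, 23, 44] = [0, -1, 14, 23, 44] -> [0, -1, 14, 23, 44]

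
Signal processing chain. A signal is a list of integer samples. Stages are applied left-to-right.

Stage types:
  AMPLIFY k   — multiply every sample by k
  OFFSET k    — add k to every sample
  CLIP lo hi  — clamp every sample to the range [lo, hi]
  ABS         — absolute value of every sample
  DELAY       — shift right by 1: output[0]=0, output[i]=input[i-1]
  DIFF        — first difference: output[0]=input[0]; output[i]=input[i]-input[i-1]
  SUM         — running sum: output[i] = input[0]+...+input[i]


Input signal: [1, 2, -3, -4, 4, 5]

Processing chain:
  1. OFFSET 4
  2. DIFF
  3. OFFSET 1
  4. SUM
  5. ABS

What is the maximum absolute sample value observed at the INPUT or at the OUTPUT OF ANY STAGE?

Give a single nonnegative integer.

Input: [1, 2, -3, -4, 4, 5] (max |s|=5)
Stage 1 (OFFSET 4): 1+4=5, 2+4=6, -3+4=1, -4+4=0, 4+4=8, 5+4=9 -> [5, 6, 1, 0, 8, 9] (max |s|=9)
Stage 2 (DIFF): s[0]=5, 6-5=1, 1-6=-5, 0-1=-1, 8-0=8, 9-8=1 -> [5, 1, -5, -1, 8, 1] (max |s|=8)
Stage 3 (OFFSET 1): 5+1=6, 1+1=2, -5+1=-4, -1+1=0, 8+1=9, 1+1=2 -> [6, 2, -4, 0, 9, 2] (max |s|=9)
Stage 4 (SUM): sum[0..0]=6, sum[0..1]=8, sum[0..2]=4, sum[0..3]=4, sum[0..4]=13, sum[0..5]=15 -> [6, 8, 4, 4, 13, 15] (max |s|=15)
Stage 5 (ABS): |6|=6, |8|=8, |4|=4, |4|=4, |13|=13, |15|=15 -> [6, 8, 4, 4, 13, 15] (max |s|=15)
Overall max amplitude: 15

Answer: 15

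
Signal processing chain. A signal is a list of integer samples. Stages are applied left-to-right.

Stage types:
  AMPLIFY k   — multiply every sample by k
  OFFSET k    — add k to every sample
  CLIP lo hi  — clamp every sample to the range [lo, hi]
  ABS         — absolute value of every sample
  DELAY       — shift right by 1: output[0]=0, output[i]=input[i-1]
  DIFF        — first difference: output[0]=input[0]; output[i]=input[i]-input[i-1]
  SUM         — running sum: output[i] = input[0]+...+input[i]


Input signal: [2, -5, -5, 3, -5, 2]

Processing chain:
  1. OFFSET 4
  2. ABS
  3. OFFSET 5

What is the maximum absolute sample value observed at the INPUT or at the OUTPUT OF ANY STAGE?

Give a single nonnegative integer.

Input: [2, -5, -5, 3, -5, 2] (max |s|=5)
Stage 1 (OFFSET 4): 2+4=6, -5+4=-1, -5+4=-1, 3+4=7, -5+4=-1, 2+4=6 -> [6, -1, -1, 7, -1, 6] (max |s|=7)
Stage 2 (ABS): |6|=6, |-1|=1, |-1|=1, |7|=7, |-1|=1, |6|=6 -> [6, 1, 1, 7, 1, 6] (max |s|=7)
Stage 3 (OFFSET 5): 6+5=11, 1+5=6, 1+5=6, 7+5=12, 1+5=6, 6+5=11 -> [11, 6, 6, 12, 6, 11] (max |s|=12)
Overall max amplitude: 12

Answer: 12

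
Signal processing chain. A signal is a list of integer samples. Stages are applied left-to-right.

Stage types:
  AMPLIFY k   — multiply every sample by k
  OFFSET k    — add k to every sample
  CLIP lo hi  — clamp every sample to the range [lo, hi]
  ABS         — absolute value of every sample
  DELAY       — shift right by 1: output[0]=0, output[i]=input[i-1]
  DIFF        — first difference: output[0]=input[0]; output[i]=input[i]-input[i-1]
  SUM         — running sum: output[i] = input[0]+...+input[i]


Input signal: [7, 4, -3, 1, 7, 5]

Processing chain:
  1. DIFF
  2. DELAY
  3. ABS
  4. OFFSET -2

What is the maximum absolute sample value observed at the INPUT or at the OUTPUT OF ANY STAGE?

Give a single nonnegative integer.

Input: [7, 4, -3, 1, 7, 5] (max |s|=7)
Stage 1 (DIFF): s[0]=7, 4-7=-3, -3-4=-7, 1--3=4, 7-1=6, 5-7=-2 -> [7, -3, -7, 4, 6, -2] (max |s|=7)
Stage 2 (DELAY): [0, 7, -3, -7, 4, 6] = [0, 7, -3, -7, 4, 6] -> [0, 7, -3, -7, 4, 6] (max |s|=7)
Stage 3 (ABS): |0|=0, |7|=7, |-3|=3, |-7|=7, |4|=4, |6|=6 -> [0, 7, 3, 7, 4, 6] (max |s|=7)
Stage 4 (OFFSET -2): 0+-2=-2, 7+-2=5, 3+-2=1, 7+-2=5, 4+-2=2, 6+-2=4 -> [-2, 5, 1, 5, 2, 4] (max |s|=5)
Overall max amplitude: 7

Answer: 7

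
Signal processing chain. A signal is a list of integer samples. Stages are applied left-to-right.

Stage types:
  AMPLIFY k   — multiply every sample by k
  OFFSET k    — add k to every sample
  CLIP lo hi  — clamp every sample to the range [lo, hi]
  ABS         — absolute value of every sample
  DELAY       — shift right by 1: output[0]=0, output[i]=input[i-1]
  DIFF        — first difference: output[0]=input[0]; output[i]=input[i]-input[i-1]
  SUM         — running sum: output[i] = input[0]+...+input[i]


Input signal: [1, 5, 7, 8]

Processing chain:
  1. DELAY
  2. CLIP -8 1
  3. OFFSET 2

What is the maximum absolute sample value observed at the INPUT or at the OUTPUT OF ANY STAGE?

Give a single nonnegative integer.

Answer: 8

Derivation:
Input: [1, 5, 7, 8] (max |s|=8)
Stage 1 (DELAY): [0, 1, 5, 7] = [0, 1, 5, 7] -> [0, 1, 5, 7] (max |s|=7)
Stage 2 (CLIP -8 1): clip(0,-8,1)=0, clip(1,-8,1)=1, clip(5,-8,1)=1, clip(7,-8,1)=1 -> [0, 1, 1, 1] (max |s|=1)
Stage 3 (OFFSET 2): 0+2=2, 1+2=3, 1+2=3, 1+2=3 -> [2, 3, 3, 3] (max |s|=3)
Overall max amplitude: 8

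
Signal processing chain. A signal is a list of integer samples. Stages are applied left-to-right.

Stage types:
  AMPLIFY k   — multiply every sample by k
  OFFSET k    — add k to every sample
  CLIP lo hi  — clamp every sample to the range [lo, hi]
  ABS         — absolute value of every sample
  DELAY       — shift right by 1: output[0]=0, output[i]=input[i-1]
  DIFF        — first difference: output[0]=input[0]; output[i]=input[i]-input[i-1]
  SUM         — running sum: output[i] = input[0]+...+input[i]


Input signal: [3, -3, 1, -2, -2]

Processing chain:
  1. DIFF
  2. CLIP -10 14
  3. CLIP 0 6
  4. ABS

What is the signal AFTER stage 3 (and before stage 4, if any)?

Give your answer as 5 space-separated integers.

Input: [3, -3, 1, -2, -2]
Stage 1 (DIFF): s[0]=3, -3-3=-6, 1--3=4, -2-1=-3, -2--2=0 -> [3, -6, 4, -3, 0]
Stage 2 (CLIP -10 14): clip(3,-10,14)=3, clip(-6,-10,14)=-6, clip(4,-10,14)=4, clip(-3,-10,14)=-3, clip(0,-10,14)=0 -> [3, -6, 4, -3, 0]
Stage 3 (CLIP 0 6): clip(3,0,6)=3, clip(-6,0,6)=0, clip(4,0,6)=4, clip(-3,0,6)=0, clip(0,0,6)=0 -> [3, 0, 4, 0, 0]

Answer: 3 0 4 0 0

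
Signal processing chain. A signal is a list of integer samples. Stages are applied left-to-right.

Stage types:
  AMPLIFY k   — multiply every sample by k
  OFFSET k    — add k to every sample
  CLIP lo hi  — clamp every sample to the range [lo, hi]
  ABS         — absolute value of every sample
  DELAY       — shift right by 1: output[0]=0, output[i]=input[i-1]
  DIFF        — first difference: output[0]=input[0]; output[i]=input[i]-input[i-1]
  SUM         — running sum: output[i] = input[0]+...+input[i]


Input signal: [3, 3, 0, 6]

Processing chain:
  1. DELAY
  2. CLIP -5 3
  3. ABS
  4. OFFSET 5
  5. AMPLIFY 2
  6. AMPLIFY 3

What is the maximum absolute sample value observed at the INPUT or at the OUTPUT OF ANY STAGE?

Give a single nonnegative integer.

Answer: 48

Derivation:
Input: [3, 3, 0, 6] (max |s|=6)
Stage 1 (DELAY): [0, 3, 3, 0] = [0, 3, 3, 0] -> [0, 3, 3, 0] (max |s|=3)
Stage 2 (CLIP -5 3): clip(0,-5,3)=0, clip(3,-5,3)=3, clip(3,-5,3)=3, clip(0,-5,3)=0 -> [0, 3, 3, 0] (max |s|=3)
Stage 3 (ABS): |0|=0, |3|=3, |3|=3, |0|=0 -> [0, 3, 3, 0] (max |s|=3)
Stage 4 (OFFSET 5): 0+5=5, 3+5=8, 3+5=8, 0+5=5 -> [5, 8, 8, 5] (max |s|=8)
Stage 5 (AMPLIFY 2): 5*2=10, 8*2=16, 8*2=16, 5*2=10 -> [10, 16, 16, 10] (max |s|=16)
Stage 6 (AMPLIFY 3): 10*3=30, 16*3=48, 16*3=48, 10*3=30 -> [30, 48, 48, 30] (max |s|=48)
Overall max amplitude: 48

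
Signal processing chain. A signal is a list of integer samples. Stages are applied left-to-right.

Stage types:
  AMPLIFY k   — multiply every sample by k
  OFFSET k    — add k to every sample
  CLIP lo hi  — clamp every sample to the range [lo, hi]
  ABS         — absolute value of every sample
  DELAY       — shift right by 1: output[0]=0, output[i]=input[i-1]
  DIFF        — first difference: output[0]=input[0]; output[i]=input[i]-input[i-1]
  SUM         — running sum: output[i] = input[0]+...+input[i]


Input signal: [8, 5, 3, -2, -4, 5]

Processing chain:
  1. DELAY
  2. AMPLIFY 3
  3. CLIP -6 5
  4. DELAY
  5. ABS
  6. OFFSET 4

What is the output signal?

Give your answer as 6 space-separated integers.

Input: [8, 5, 3, -2, -4, 5]
Stage 1 (DELAY): [0, 8, 5, 3, -2, -4] = [0, 8, 5, 3, -2, -4] -> [0, 8, 5, 3, -2, -4]
Stage 2 (AMPLIFY 3): 0*3=0, 8*3=24, 5*3=15, 3*3=9, -2*3=-6, -4*3=-12 -> [0, 24, 15, 9, -6, -12]
Stage 3 (CLIP -6 5): clip(0,-6,5)=0, clip(24,-6,5)=5, clip(15,-6,5)=5, clip(9,-6,5)=5, clip(-6,-6,5)=-6, clip(-12,-6,5)=-6 -> [0, 5, 5, 5, -6, -6]
Stage 4 (DELAY): [0, 0, 5, 5, 5, -6] = [0, 0, 5, 5, 5, -6] -> [0, 0, 5, 5, 5, -6]
Stage 5 (ABS): |0|=0, |0|=0, |5|=5, |5|=5, |5|=5, |-6|=6 -> [0, 0, 5, 5, 5, 6]
Stage 6 (OFFSET 4): 0+4=4, 0+4=4, 5+4=9, 5+4=9, 5+4=9, 6+4=10 -> [4, 4, 9, 9, 9, 10]

Answer: 4 4 9 9 9 10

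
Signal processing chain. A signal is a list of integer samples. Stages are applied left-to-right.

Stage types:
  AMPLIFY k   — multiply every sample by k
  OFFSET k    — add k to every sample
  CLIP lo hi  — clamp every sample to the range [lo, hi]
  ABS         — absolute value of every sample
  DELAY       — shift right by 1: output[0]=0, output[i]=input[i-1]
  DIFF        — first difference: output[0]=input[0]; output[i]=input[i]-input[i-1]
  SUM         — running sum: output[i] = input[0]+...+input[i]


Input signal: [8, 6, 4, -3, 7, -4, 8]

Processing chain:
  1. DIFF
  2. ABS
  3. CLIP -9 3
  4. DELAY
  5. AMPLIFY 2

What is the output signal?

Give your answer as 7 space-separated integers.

Input: [8, 6, 4, -3, 7, -4, 8]
Stage 1 (DIFF): s[0]=8, 6-8=-2, 4-6=-2, -3-4=-7, 7--3=10, -4-7=-11, 8--4=12 -> [8, -2, -2, -7, 10, -11, 12]
Stage 2 (ABS): |8|=8, |-2|=2, |-2|=2, |-7|=7, |10|=10, |-11|=11, |12|=12 -> [8, 2, 2, 7, 10, 11, 12]
Stage 3 (CLIP -9 3): clip(8,-9,3)=3, clip(2,-9,3)=2, clip(2,-9,3)=2, clip(7,-9,3)=3, clip(10,-9,3)=3, clip(11,-9,3)=3, clip(12,-9,3)=3 -> [3, 2, 2, 3, 3, 3, 3]
Stage 4 (DELAY): [0, 3, 2, 2, 3, 3, 3] = [0, 3, 2, 2, 3, 3, 3] -> [0, 3, 2, 2, 3, 3, 3]
Stage 5 (AMPLIFY 2): 0*2=0, 3*2=6, 2*2=4, 2*2=4, 3*2=6, 3*2=6, 3*2=6 -> [0, 6, 4, 4, 6, 6, 6]

Answer: 0 6 4 4 6 6 6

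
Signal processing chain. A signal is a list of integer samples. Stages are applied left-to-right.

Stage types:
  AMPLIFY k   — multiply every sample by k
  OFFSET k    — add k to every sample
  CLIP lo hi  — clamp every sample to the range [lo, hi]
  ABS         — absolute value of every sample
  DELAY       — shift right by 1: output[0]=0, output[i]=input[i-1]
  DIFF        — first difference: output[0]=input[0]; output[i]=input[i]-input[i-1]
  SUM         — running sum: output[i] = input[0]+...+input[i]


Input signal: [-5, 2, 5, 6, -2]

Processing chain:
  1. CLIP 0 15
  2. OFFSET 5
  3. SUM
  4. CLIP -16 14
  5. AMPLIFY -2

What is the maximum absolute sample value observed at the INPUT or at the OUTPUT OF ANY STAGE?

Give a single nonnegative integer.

Input: [-5, 2, 5, 6, -2] (max |s|=6)
Stage 1 (CLIP 0 15): clip(-5,0,15)=0, clip(2,0,15)=2, clip(5,0,15)=5, clip(6,0,15)=6, clip(-2,0,15)=0 -> [0, 2, 5, 6, 0] (max |s|=6)
Stage 2 (OFFSET 5): 0+5=5, 2+5=7, 5+5=10, 6+5=11, 0+5=5 -> [5, 7, 10, 11, 5] (max |s|=11)
Stage 3 (SUM): sum[0..0]=5, sum[0..1]=12, sum[0..2]=22, sum[0..3]=33, sum[0..4]=38 -> [5, 12, 22, 33, 38] (max |s|=38)
Stage 4 (CLIP -16 14): clip(5,-16,14)=5, clip(12,-16,14)=12, clip(22,-16,14)=14, clip(33,-16,14)=14, clip(38,-16,14)=14 -> [5, 12, 14, 14, 14] (max |s|=14)
Stage 5 (AMPLIFY -2): 5*-2=-10, 12*-2=-24, 14*-2=-28, 14*-2=-28, 14*-2=-28 -> [-10, -24, -28, -28, -28] (max |s|=28)
Overall max amplitude: 38

Answer: 38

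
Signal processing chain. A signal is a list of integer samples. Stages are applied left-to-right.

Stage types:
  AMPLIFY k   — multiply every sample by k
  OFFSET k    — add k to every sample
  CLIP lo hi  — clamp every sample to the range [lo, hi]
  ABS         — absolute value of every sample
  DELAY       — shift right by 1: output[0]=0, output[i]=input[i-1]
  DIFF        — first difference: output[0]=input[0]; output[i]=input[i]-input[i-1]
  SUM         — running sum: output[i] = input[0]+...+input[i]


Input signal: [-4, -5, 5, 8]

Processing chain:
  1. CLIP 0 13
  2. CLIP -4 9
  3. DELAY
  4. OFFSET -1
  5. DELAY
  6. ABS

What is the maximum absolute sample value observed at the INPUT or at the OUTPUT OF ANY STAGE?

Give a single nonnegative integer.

Input: [-4, -5, 5, 8] (max |s|=8)
Stage 1 (CLIP 0 13): clip(-4,0,13)=0, clip(-5,0,13)=0, clip(5,0,13)=5, clip(8,0,13)=8 -> [0, 0, 5, 8] (max |s|=8)
Stage 2 (CLIP -4 9): clip(0,-4,9)=0, clip(0,-4,9)=0, clip(5,-4,9)=5, clip(8,-4,9)=8 -> [0, 0, 5, 8] (max |s|=8)
Stage 3 (DELAY): [0, 0, 0, 5] = [0, 0, 0, 5] -> [0, 0, 0, 5] (max |s|=5)
Stage 4 (OFFSET -1): 0+-1=-1, 0+-1=-1, 0+-1=-1, 5+-1=4 -> [-1, -1, -1, 4] (max |s|=4)
Stage 5 (DELAY): [0, -1, -1, -1] = [0, -1, -1, -1] -> [0, -1, -1, -1] (max |s|=1)
Stage 6 (ABS): |0|=0, |-1|=1, |-1|=1, |-1|=1 -> [0, 1, 1, 1] (max |s|=1)
Overall max amplitude: 8

Answer: 8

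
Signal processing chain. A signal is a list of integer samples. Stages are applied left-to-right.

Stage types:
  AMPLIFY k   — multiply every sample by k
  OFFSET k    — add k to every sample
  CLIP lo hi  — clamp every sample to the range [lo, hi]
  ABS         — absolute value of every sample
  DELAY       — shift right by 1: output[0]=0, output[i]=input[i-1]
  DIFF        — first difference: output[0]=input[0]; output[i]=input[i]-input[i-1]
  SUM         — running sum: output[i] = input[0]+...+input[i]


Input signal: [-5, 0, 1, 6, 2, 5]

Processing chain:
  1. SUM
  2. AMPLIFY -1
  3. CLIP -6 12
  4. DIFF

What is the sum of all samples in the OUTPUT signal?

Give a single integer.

Input: [-5, 0, 1, 6, 2, 5]
Stage 1 (SUM): sum[0..0]=-5, sum[0..1]=-5, sum[0..2]=-4, sum[0..3]=2, sum[0..4]=4, sum[0..5]=9 -> [-5, -5, -4, 2, 4, 9]
Stage 2 (AMPLIFY -1): -5*-1=5, -5*-1=5, -4*-1=4, 2*-1=-2, 4*-1=-4, 9*-1=-9 -> [5, 5, 4, -2, -4, -9]
Stage 3 (CLIP -6 12): clip(5,-6,12)=5, clip(5,-6,12)=5, clip(4,-6,12)=4, clip(-2,-6,12)=-2, clip(-4,-6,12)=-4, clip(-9,-6,12)=-6 -> [5, 5, 4, -2, -4, -6]
Stage 4 (DIFF): s[0]=5, 5-5=0, 4-5=-1, -2-4=-6, -4--2=-2, -6--4=-2 -> [5, 0, -1, -6, -2, -2]
Output sum: -6

Answer: -6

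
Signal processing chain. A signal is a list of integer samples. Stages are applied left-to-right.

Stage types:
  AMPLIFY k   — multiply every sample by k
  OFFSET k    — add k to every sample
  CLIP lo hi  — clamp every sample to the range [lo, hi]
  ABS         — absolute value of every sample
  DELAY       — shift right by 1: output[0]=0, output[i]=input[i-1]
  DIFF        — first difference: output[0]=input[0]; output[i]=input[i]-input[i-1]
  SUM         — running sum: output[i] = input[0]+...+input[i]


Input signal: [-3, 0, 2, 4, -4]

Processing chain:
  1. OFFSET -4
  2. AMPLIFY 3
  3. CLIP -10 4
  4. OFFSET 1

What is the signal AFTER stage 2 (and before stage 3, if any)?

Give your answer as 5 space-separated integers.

Answer: -21 -12 -6 0 -24

Derivation:
Input: [-3, 0, 2, 4, -4]
Stage 1 (OFFSET -4): -3+-4=-7, 0+-4=-4, 2+-4=-2, 4+-4=0, -4+-4=-8 -> [-7, -4, -2, 0, -8]
Stage 2 (AMPLIFY 3): -7*3=-21, -4*3=-12, -2*3=-6, 0*3=0, -8*3=-24 -> [-21, -12, -6, 0, -24]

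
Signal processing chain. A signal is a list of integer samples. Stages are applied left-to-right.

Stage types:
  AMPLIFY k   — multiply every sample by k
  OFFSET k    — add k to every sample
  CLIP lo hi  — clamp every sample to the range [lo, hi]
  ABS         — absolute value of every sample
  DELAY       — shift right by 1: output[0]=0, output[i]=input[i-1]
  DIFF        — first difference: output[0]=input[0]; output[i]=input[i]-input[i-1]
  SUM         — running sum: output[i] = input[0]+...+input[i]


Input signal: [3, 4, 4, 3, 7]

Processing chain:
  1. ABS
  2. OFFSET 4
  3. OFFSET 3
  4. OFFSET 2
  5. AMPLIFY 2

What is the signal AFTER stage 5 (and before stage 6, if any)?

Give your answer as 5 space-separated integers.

Input: [3, 4, 4, 3, 7]
Stage 1 (ABS): |3|=3, |4|=4, |4|=4, |3|=3, |7|=7 -> [3, 4, 4, 3, 7]
Stage 2 (OFFSET 4): 3+4=7, 4+4=8, 4+4=8, 3+4=7, 7+4=11 -> [7, 8, 8, 7, 11]
Stage 3 (OFFSET 3): 7+3=10, 8+3=11, 8+3=11, 7+3=10, 11+3=14 -> [10, 11, 11, 10, 14]
Stage 4 (OFFSET 2): 10+2=12, 11+2=13, 11+2=13, 10+2=12, 14+2=16 -> [12, 13, 13, 12, 16]
Stage 5 (AMPLIFY 2): 12*2=24, 13*2=26, 13*2=26, 12*2=24, 16*2=32 -> [24, 26, 26, 24, 32]

Answer: 24 26 26 24 32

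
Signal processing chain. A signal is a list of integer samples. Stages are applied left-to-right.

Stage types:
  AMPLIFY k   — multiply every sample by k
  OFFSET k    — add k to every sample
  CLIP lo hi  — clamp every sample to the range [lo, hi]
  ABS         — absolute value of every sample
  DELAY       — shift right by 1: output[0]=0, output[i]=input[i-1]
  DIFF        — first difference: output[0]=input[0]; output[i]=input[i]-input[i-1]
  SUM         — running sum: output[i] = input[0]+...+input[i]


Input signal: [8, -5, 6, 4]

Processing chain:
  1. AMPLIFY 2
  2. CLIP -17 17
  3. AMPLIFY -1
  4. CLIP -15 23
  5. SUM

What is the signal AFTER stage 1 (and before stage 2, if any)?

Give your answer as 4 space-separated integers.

Answer: 16 -10 12 8

Derivation:
Input: [8, -5, 6, 4]
Stage 1 (AMPLIFY 2): 8*2=16, -5*2=-10, 6*2=12, 4*2=8 -> [16, -10, 12, 8]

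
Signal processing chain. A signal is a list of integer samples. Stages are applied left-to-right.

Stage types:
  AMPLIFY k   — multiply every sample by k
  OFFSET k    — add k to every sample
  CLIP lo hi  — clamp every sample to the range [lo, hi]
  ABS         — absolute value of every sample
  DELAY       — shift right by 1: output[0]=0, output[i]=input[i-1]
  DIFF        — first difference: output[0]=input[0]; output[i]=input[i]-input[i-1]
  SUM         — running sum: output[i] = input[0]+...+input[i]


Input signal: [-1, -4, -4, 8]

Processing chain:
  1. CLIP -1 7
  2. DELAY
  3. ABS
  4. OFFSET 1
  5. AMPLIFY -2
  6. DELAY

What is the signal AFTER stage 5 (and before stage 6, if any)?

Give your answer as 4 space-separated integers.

Input: [-1, -4, -4, 8]
Stage 1 (CLIP -1 7): clip(-1,-1,7)=-1, clip(-4,-1,7)=-1, clip(-4,-1,7)=-1, clip(8,-1,7)=7 -> [-1, -1, -1, 7]
Stage 2 (DELAY): [0, -1, -1, -1] = [0, -1, -1, -1] -> [0, -1, -1, -1]
Stage 3 (ABS): |0|=0, |-1|=1, |-1|=1, |-1|=1 -> [0, 1, 1, 1]
Stage 4 (OFFSET 1): 0+1=1, 1+1=2, 1+1=2, 1+1=2 -> [1, 2, 2, 2]
Stage 5 (AMPLIFY -2): 1*-2=-2, 2*-2=-4, 2*-2=-4, 2*-2=-4 -> [-2, -4, -4, -4]

Answer: -2 -4 -4 -4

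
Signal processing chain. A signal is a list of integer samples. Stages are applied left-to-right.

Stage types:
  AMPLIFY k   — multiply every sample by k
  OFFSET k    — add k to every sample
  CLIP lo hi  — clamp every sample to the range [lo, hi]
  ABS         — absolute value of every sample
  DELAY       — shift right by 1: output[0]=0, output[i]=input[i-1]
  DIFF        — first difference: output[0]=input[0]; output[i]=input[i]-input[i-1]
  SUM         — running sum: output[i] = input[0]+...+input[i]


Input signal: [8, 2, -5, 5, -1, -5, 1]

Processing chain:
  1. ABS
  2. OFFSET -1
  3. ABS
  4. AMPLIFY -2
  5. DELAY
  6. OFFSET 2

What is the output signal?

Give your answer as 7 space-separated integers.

Input: [8, 2, -5, 5, -1, -5, 1]
Stage 1 (ABS): |8|=8, |2|=2, |-5|=5, |5|=5, |-1|=1, |-5|=5, |1|=1 -> [8, 2, 5, 5, 1, 5, 1]
Stage 2 (OFFSET -1): 8+-1=7, 2+-1=1, 5+-1=4, 5+-1=4, 1+-1=0, 5+-1=4, 1+-1=0 -> [7, 1, 4, 4, 0, 4, 0]
Stage 3 (ABS): |7|=7, |1|=1, |4|=4, |4|=4, |0|=0, |4|=4, |0|=0 -> [7, 1, 4, 4, 0, 4, 0]
Stage 4 (AMPLIFY -2): 7*-2=-14, 1*-2=-2, 4*-2=-8, 4*-2=-8, 0*-2=0, 4*-2=-8, 0*-2=0 -> [-14, -2, -8, -8, 0, -8, 0]
Stage 5 (DELAY): [0, -14, -2, -8, -8, 0, -8] = [0, -14, -2, -8, -8, 0, -8] -> [0, -14, -2, -8, -8, 0, -8]
Stage 6 (OFFSET 2): 0+2=2, -14+2=-12, -2+2=0, -8+2=-6, -8+2=-6, 0+2=2, -8+2=-6 -> [2, -12, 0, -6, -6, 2, -6]

Answer: 2 -12 0 -6 -6 2 -6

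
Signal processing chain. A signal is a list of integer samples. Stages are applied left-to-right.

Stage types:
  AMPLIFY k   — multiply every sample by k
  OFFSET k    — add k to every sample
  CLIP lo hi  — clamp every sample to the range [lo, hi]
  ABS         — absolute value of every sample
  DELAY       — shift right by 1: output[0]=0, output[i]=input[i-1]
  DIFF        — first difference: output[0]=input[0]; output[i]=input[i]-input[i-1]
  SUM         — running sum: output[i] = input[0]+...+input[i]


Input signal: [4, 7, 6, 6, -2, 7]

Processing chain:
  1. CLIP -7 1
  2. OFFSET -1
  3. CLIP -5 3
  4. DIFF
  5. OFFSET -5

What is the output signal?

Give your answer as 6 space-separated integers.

Input: [4, 7, 6, 6, -2, 7]
Stage 1 (CLIP -7 1): clip(4,-7,1)=1, clip(7,-7,1)=1, clip(6,-7,1)=1, clip(6,-7,1)=1, clip(-2,-7,1)=-2, clip(7,-7,1)=1 -> [1, 1, 1, 1, -2, 1]
Stage 2 (OFFSET -1): 1+-1=0, 1+-1=0, 1+-1=0, 1+-1=0, -2+-1=-3, 1+-1=0 -> [0, 0, 0, 0, -3, 0]
Stage 3 (CLIP -5 3): clip(0,-5,3)=0, clip(0,-5,3)=0, clip(0,-5,3)=0, clip(0,-5,3)=0, clip(-3,-5,3)=-3, clip(0,-5,3)=0 -> [0, 0, 0, 0, -3, 0]
Stage 4 (DIFF): s[0]=0, 0-0=0, 0-0=0, 0-0=0, -3-0=-3, 0--3=3 -> [0, 0, 0, 0, -3, 3]
Stage 5 (OFFSET -5): 0+-5=-5, 0+-5=-5, 0+-5=-5, 0+-5=-5, -3+-5=-8, 3+-5=-2 -> [-5, -5, -5, -5, -8, -2]

Answer: -5 -5 -5 -5 -8 -2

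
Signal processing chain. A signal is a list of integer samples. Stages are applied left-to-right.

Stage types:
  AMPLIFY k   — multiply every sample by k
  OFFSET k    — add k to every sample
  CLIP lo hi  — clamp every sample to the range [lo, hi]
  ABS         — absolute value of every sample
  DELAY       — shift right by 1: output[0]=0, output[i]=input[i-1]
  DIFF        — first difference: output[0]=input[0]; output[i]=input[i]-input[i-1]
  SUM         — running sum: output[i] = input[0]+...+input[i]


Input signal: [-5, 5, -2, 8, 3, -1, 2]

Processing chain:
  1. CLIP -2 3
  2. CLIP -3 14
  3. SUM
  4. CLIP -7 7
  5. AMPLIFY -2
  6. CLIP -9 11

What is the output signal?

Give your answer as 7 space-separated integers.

Input: [-5, 5, -2, 8, 3, -1, 2]
Stage 1 (CLIP -2 3): clip(-5,-2,3)=-2, clip(5,-2,3)=3, clip(-2,-2,3)=-2, clip(8,-2,3)=3, clip(3,-2,3)=3, clip(-1,-2,3)=-1, clip(2,-2,3)=2 -> [-2, 3, -2, 3, 3, -1, 2]
Stage 2 (CLIP -3 14): clip(-2,-3,14)=-2, clip(3,-3,14)=3, clip(-2,-3,14)=-2, clip(3,-3,14)=3, clip(3,-3,14)=3, clip(-1,-3,14)=-1, clip(2,-3,14)=2 -> [-2, 3, -2, 3, 3, -1, 2]
Stage 3 (SUM): sum[0..0]=-2, sum[0..1]=1, sum[0..2]=-1, sum[0..3]=2, sum[0..4]=5, sum[0..5]=4, sum[0..6]=6 -> [-2, 1, -1, 2, 5, 4, 6]
Stage 4 (CLIP -7 7): clip(-2,-7,7)=-2, clip(1,-7,7)=1, clip(-1,-7,7)=-1, clip(2,-7,7)=2, clip(5,-7,7)=5, clip(4,-7,7)=4, clip(6,-7,7)=6 -> [-2, 1, -1, 2, 5, 4, 6]
Stage 5 (AMPLIFY -2): -2*-2=4, 1*-2=-2, -1*-2=2, 2*-2=-4, 5*-2=-10, 4*-2=-8, 6*-2=-12 -> [4, -2, 2, -4, -10, -8, -12]
Stage 6 (CLIP -9 11): clip(4,-9,11)=4, clip(-2,-9,11)=-2, clip(2,-9,11)=2, clip(-4,-9,11)=-4, clip(-10,-9,11)=-9, clip(-8,-9,11)=-8, clip(-12,-9,11)=-9 -> [4, -2, 2, -4, -9, -8, -9]

Answer: 4 -2 2 -4 -9 -8 -9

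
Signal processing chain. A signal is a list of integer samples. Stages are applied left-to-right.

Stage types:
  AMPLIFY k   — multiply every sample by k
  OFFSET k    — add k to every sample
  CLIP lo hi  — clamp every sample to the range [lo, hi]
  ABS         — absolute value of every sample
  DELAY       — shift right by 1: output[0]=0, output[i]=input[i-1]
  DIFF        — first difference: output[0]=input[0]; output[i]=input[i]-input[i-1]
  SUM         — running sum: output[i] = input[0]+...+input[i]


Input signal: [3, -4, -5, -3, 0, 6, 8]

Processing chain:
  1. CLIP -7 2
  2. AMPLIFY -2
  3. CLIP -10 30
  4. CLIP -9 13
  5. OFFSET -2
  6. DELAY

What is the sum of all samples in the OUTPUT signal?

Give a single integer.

Answer: 4

Derivation:
Input: [3, -4, -5, -3, 0, 6, 8]
Stage 1 (CLIP -7 2): clip(3,-7,2)=2, clip(-4,-7,2)=-4, clip(-5,-7,2)=-5, clip(-3,-7,2)=-3, clip(0,-7,2)=0, clip(6,-7,2)=2, clip(8,-7,2)=2 -> [2, -4, -5, -3, 0, 2, 2]
Stage 2 (AMPLIFY -2): 2*-2=-4, -4*-2=8, -5*-2=10, -3*-2=6, 0*-2=0, 2*-2=-4, 2*-2=-4 -> [-4, 8, 10, 6, 0, -4, -4]
Stage 3 (CLIP -10 30): clip(-4,-10,30)=-4, clip(8,-10,30)=8, clip(10,-10,30)=10, clip(6,-10,30)=6, clip(0,-10,30)=0, clip(-4,-10,30)=-4, clip(-4,-10,30)=-4 -> [-4, 8, 10, 6, 0, -4, -4]
Stage 4 (CLIP -9 13): clip(-4,-9,13)=-4, clip(8,-9,13)=8, clip(10,-9,13)=10, clip(6,-9,13)=6, clip(0,-9,13)=0, clip(-4,-9,13)=-4, clip(-4,-9,13)=-4 -> [-4, 8, 10, 6, 0, -4, -4]
Stage 5 (OFFSET -2): -4+-2=-6, 8+-2=6, 10+-2=8, 6+-2=4, 0+-2=-2, -4+-2=-6, -4+-2=-6 -> [-6, 6, 8, 4, -2, -6, -6]
Stage 6 (DELAY): [0, -6, 6, 8, 4, -2, -6] = [0, -6, 6, 8, 4, -2, -6] -> [0, -6, 6, 8, 4, -2, -6]
Output sum: 4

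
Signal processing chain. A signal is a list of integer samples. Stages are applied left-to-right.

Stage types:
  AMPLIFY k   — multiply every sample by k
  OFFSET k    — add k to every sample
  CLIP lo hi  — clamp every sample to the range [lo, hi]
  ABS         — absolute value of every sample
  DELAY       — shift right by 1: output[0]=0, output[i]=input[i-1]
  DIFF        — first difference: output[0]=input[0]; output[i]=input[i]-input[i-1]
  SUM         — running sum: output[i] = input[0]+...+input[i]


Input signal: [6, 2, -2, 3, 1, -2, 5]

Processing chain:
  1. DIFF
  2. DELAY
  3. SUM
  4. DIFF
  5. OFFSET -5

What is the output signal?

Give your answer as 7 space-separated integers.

Answer: -5 1 -9 -9 0 -7 -8

Derivation:
Input: [6, 2, -2, 3, 1, -2, 5]
Stage 1 (DIFF): s[0]=6, 2-6=-4, -2-2=-4, 3--2=5, 1-3=-2, -2-1=-3, 5--2=7 -> [6, -4, -4, 5, -2, -3, 7]
Stage 2 (DELAY): [0, 6, -4, -4, 5, -2, -3] = [0, 6, -4, -4, 5, -2, -3] -> [0, 6, -4, -4, 5, -2, -3]
Stage 3 (SUM): sum[0..0]=0, sum[0..1]=6, sum[0..2]=2, sum[0..3]=-2, sum[0..4]=3, sum[0..5]=1, sum[0..6]=-2 -> [0, 6, 2, -2, 3, 1, -2]
Stage 4 (DIFF): s[0]=0, 6-0=6, 2-6=-4, -2-2=-4, 3--2=5, 1-3=-2, -2-1=-3 -> [0, 6, -4, -4, 5, -2, -3]
Stage 5 (OFFSET -5): 0+-5=-5, 6+-5=1, -4+-5=-9, -4+-5=-9, 5+-5=0, -2+-5=-7, -3+-5=-8 -> [-5, 1, -9, -9, 0, -7, -8]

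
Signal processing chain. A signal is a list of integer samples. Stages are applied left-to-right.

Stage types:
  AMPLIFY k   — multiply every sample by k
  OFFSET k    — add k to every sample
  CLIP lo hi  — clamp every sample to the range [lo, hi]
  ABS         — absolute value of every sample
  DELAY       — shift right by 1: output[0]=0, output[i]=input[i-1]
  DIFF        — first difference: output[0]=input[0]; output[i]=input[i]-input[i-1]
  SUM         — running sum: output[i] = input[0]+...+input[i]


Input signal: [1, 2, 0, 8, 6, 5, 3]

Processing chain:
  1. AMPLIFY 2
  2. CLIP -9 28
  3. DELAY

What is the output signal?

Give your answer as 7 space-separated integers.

Input: [1, 2, 0, 8, 6, 5, 3]
Stage 1 (AMPLIFY 2): 1*2=2, 2*2=4, 0*2=0, 8*2=16, 6*2=12, 5*2=10, 3*2=6 -> [2, 4, 0, 16, 12, 10, 6]
Stage 2 (CLIP -9 28): clip(2,-9,28)=2, clip(4,-9,28)=4, clip(0,-9,28)=0, clip(16,-9,28)=16, clip(12,-9,28)=12, clip(10,-9,28)=10, clip(6,-9,28)=6 -> [2, 4, 0, 16, 12, 10, 6]
Stage 3 (DELAY): [0, 2, 4, 0, 16, 12, 10] = [0, 2, 4, 0, 16, 12, 10] -> [0, 2, 4, 0, 16, 12, 10]

Answer: 0 2 4 0 16 12 10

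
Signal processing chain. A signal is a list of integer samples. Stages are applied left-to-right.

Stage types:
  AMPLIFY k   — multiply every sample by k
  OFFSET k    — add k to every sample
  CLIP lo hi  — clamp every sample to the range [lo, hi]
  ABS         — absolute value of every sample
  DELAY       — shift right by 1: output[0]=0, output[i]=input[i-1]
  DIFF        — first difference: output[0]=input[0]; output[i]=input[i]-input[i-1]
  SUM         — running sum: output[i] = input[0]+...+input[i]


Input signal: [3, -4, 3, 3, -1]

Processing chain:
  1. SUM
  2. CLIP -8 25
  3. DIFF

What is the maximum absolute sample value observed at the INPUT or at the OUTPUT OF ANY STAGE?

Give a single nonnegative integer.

Input: [3, -4, 3, 3, -1] (max |s|=4)
Stage 1 (SUM): sum[0..0]=3, sum[0..1]=-1, sum[0..2]=2, sum[0..3]=5, sum[0..4]=4 -> [3, -1, 2, 5, 4] (max |s|=5)
Stage 2 (CLIP -8 25): clip(3,-8,25)=3, clip(-1,-8,25)=-1, clip(2,-8,25)=2, clip(5,-8,25)=5, clip(4,-8,25)=4 -> [3, -1, 2, 5, 4] (max |s|=5)
Stage 3 (DIFF): s[0]=3, -1-3=-4, 2--1=3, 5-2=3, 4-5=-1 -> [3, -4, 3, 3, -1] (max |s|=4)
Overall max amplitude: 5

Answer: 5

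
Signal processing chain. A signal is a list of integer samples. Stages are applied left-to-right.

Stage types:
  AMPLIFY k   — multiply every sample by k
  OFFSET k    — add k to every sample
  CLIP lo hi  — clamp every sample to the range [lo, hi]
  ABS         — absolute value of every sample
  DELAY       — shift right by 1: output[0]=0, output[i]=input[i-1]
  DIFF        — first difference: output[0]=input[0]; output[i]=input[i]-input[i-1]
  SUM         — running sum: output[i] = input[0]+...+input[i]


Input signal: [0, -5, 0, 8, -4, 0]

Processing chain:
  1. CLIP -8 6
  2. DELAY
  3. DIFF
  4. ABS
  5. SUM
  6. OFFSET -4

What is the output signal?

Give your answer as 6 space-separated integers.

Input: [0, -5, 0, 8, -4, 0]
Stage 1 (CLIP -8 6): clip(0,-8,6)=0, clip(-5,-8,6)=-5, clip(0,-8,6)=0, clip(8,-8,6)=6, clip(-4,-8,6)=-4, clip(0,-8,6)=0 -> [0, -5, 0, 6, -4, 0]
Stage 2 (DELAY): [0, 0, -5, 0, 6, -4] = [0, 0, -5, 0, 6, -4] -> [0, 0, -5, 0, 6, -4]
Stage 3 (DIFF): s[0]=0, 0-0=0, -5-0=-5, 0--5=5, 6-0=6, -4-6=-10 -> [0, 0, -5, 5, 6, -10]
Stage 4 (ABS): |0|=0, |0|=0, |-5|=5, |5|=5, |6|=6, |-10|=10 -> [0, 0, 5, 5, 6, 10]
Stage 5 (SUM): sum[0..0]=0, sum[0..1]=0, sum[0..2]=5, sum[0..3]=10, sum[0..4]=16, sum[0..5]=26 -> [0, 0, 5, 10, 16, 26]
Stage 6 (OFFSET -4): 0+-4=-4, 0+-4=-4, 5+-4=1, 10+-4=6, 16+-4=12, 26+-4=22 -> [-4, -4, 1, 6, 12, 22]

Answer: -4 -4 1 6 12 22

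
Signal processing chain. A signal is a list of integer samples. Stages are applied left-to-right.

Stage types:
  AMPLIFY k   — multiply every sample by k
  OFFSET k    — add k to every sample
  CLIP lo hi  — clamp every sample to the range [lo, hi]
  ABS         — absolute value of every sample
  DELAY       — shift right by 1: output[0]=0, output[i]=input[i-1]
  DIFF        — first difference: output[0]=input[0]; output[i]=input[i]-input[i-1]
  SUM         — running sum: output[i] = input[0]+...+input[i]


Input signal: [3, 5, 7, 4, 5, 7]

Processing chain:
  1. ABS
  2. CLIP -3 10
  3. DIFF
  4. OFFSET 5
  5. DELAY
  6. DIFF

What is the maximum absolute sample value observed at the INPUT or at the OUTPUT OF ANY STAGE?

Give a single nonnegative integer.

Answer: 8

Derivation:
Input: [3, 5, 7, 4, 5, 7] (max |s|=7)
Stage 1 (ABS): |3|=3, |5|=5, |7|=7, |4|=4, |5|=5, |7|=7 -> [3, 5, 7, 4, 5, 7] (max |s|=7)
Stage 2 (CLIP -3 10): clip(3,-3,10)=3, clip(5,-3,10)=5, clip(7,-3,10)=7, clip(4,-3,10)=4, clip(5,-3,10)=5, clip(7,-3,10)=7 -> [3, 5, 7, 4, 5, 7] (max |s|=7)
Stage 3 (DIFF): s[0]=3, 5-3=2, 7-5=2, 4-7=-3, 5-4=1, 7-5=2 -> [3, 2, 2, -3, 1, 2] (max |s|=3)
Stage 4 (OFFSET 5): 3+5=8, 2+5=7, 2+5=7, -3+5=2, 1+5=6, 2+5=7 -> [8, 7, 7, 2, 6, 7] (max |s|=8)
Stage 5 (DELAY): [0, 8, 7, 7, 2, 6] = [0, 8, 7, 7, 2, 6] -> [0, 8, 7, 7, 2, 6] (max |s|=8)
Stage 6 (DIFF): s[0]=0, 8-0=8, 7-8=-1, 7-7=0, 2-7=-5, 6-2=4 -> [0, 8, -1, 0, -5, 4] (max |s|=8)
Overall max amplitude: 8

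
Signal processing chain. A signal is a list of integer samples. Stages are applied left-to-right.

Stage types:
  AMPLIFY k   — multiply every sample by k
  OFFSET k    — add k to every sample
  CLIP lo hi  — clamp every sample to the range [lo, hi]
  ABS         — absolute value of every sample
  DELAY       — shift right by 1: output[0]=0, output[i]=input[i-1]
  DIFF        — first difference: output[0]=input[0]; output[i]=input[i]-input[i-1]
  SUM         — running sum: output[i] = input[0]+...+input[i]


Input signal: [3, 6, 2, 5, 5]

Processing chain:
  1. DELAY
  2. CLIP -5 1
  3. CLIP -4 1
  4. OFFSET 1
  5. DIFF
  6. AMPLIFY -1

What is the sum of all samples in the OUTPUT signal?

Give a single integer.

Answer: -2

Derivation:
Input: [3, 6, 2, 5, 5]
Stage 1 (DELAY): [0, 3, 6, 2, 5] = [0, 3, 6, 2, 5] -> [0, 3, 6, 2, 5]
Stage 2 (CLIP -5 1): clip(0,-5,1)=0, clip(3,-5,1)=1, clip(6,-5,1)=1, clip(2,-5,1)=1, clip(5,-5,1)=1 -> [0, 1, 1, 1, 1]
Stage 3 (CLIP -4 1): clip(0,-4,1)=0, clip(1,-4,1)=1, clip(1,-4,1)=1, clip(1,-4,1)=1, clip(1,-4,1)=1 -> [0, 1, 1, 1, 1]
Stage 4 (OFFSET 1): 0+1=1, 1+1=2, 1+1=2, 1+1=2, 1+1=2 -> [1, 2, 2, 2, 2]
Stage 5 (DIFF): s[0]=1, 2-1=1, 2-2=0, 2-2=0, 2-2=0 -> [1, 1, 0, 0, 0]
Stage 6 (AMPLIFY -1): 1*-1=-1, 1*-1=-1, 0*-1=0, 0*-1=0, 0*-1=0 -> [-1, -1, 0, 0, 0]
Output sum: -2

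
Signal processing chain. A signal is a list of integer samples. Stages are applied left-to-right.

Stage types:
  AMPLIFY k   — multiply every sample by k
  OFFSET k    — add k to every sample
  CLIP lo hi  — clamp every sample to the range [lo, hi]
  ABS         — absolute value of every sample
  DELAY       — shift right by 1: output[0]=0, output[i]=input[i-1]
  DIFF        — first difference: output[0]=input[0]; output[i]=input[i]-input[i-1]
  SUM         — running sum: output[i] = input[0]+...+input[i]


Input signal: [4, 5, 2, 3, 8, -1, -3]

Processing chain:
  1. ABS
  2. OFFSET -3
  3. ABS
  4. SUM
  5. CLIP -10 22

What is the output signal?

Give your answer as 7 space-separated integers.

Input: [4, 5, 2, 3, 8, -1, -3]
Stage 1 (ABS): |4|=4, |5|=5, |2|=2, |3|=3, |8|=8, |-1|=1, |-3|=3 -> [4, 5, 2, 3, 8, 1, 3]
Stage 2 (OFFSET -3): 4+-3=1, 5+-3=2, 2+-3=-1, 3+-3=0, 8+-3=5, 1+-3=-2, 3+-3=0 -> [1, 2, -1, 0, 5, -2, 0]
Stage 3 (ABS): |1|=1, |2|=2, |-1|=1, |0|=0, |5|=5, |-2|=2, |0|=0 -> [1, 2, 1, 0, 5, 2, 0]
Stage 4 (SUM): sum[0..0]=1, sum[0..1]=3, sum[0..2]=4, sum[0..3]=4, sum[0..4]=9, sum[0..5]=11, sum[0..6]=11 -> [1, 3, 4, 4, 9, 11, 11]
Stage 5 (CLIP -10 22): clip(1,-10,22)=1, clip(3,-10,22)=3, clip(4,-10,22)=4, clip(4,-10,22)=4, clip(9,-10,22)=9, clip(11,-10,22)=11, clip(11,-10,22)=11 -> [1, 3, 4, 4, 9, 11, 11]

Answer: 1 3 4 4 9 11 11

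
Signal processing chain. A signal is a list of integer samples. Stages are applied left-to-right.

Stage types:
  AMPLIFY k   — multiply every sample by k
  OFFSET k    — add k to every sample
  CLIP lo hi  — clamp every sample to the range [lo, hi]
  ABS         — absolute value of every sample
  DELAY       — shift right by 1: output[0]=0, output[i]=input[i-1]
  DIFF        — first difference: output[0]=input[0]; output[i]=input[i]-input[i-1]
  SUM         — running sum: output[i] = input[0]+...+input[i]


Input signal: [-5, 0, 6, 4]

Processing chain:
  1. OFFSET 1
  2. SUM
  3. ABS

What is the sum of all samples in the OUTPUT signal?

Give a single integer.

Answer: 20

Derivation:
Input: [-5, 0, 6, 4]
Stage 1 (OFFSET 1): -5+1=-4, 0+1=1, 6+1=7, 4+1=5 -> [-4, 1, 7, 5]
Stage 2 (SUM): sum[0..0]=-4, sum[0..1]=-3, sum[0..2]=4, sum[0..3]=9 -> [-4, -3, 4, 9]
Stage 3 (ABS): |-4|=4, |-3|=3, |4|=4, |9|=9 -> [4, 3, 4, 9]
Output sum: 20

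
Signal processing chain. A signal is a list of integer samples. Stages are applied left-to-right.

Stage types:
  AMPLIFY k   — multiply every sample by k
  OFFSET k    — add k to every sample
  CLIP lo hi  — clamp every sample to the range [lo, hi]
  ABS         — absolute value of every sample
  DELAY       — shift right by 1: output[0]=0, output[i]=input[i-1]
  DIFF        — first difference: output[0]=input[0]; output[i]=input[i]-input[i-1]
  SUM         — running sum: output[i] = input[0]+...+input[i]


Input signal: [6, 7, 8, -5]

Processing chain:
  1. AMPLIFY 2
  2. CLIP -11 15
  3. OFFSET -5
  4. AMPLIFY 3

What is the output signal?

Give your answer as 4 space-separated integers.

Answer: 21 27 30 -45

Derivation:
Input: [6, 7, 8, -5]
Stage 1 (AMPLIFY 2): 6*2=12, 7*2=14, 8*2=16, -5*2=-10 -> [12, 14, 16, -10]
Stage 2 (CLIP -11 15): clip(12,-11,15)=12, clip(14,-11,15)=14, clip(16,-11,15)=15, clip(-10,-11,15)=-10 -> [12, 14, 15, -10]
Stage 3 (OFFSET -5): 12+-5=7, 14+-5=9, 15+-5=10, -10+-5=-15 -> [7, 9, 10, -15]
Stage 4 (AMPLIFY 3): 7*3=21, 9*3=27, 10*3=30, -15*3=-45 -> [21, 27, 30, -45]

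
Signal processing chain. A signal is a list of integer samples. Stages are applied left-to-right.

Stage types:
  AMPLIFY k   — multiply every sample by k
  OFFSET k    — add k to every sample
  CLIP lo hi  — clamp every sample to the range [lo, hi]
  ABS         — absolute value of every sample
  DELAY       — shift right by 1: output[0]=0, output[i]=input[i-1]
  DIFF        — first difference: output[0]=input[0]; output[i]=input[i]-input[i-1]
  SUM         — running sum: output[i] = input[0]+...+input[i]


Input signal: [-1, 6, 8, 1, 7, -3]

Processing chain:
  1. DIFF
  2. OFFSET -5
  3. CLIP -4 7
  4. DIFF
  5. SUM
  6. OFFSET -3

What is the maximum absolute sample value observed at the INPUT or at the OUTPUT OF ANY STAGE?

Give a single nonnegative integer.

Answer: 15

Derivation:
Input: [-1, 6, 8, 1, 7, -3] (max |s|=8)
Stage 1 (DIFF): s[0]=-1, 6--1=7, 8-6=2, 1-8=-7, 7-1=6, -3-7=-10 -> [-1, 7, 2, -7, 6, -10] (max |s|=10)
Stage 2 (OFFSET -5): -1+-5=-6, 7+-5=2, 2+-5=-3, -7+-5=-12, 6+-5=1, -10+-5=-15 -> [-6, 2, -3, -12, 1, -15] (max |s|=15)
Stage 3 (CLIP -4 7): clip(-6,-4,7)=-4, clip(2,-4,7)=2, clip(-3,-4,7)=-3, clip(-12,-4,7)=-4, clip(1,-4,7)=1, clip(-15,-4,7)=-4 -> [-4, 2, -3, -4, 1, -4] (max |s|=4)
Stage 4 (DIFF): s[0]=-4, 2--4=6, -3-2=-5, -4--3=-1, 1--4=5, -4-1=-5 -> [-4, 6, -5, -1, 5, -5] (max |s|=6)
Stage 5 (SUM): sum[0..0]=-4, sum[0..1]=2, sum[0..2]=-3, sum[0..3]=-4, sum[0..4]=1, sum[0..5]=-4 -> [-4, 2, -3, -4, 1, -4] (max |s|=4)
Stage 6 (OFFSET -3): -4+-3=-7, 2+-3=-1, -3+-3=-6, -4+-3=-7, 1+-3=-2, -4+-3=-7 -> [-7, -1, -6, -7, -2, -7] (max |s|=7)
Overall max amplitude: 15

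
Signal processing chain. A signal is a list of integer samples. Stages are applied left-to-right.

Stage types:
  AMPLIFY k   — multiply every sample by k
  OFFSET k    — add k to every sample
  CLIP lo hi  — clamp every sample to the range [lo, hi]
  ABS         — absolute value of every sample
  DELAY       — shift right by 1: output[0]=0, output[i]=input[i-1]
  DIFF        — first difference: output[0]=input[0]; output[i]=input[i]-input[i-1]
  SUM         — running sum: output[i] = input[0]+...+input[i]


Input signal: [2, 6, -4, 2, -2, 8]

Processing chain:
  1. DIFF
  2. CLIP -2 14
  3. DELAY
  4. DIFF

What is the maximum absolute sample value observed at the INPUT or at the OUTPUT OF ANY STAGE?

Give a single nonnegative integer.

Answer: 10

Derivation:
Input: [2, 6, -4, 2, -2, 8] (max |s|=8)
Stage 1 (DIFF): s[0]=2, 6-2=4, -4-6=-10, 2--4=6, -2-2=-4, 8--2=10 -> [2, 4, -10, 6, -4, 10] (max |s|=10)
Stage 2 (CLIP -2 14): clip(2,-2,14)=2, clip(4,-2,14)=4, clip(-10,-2,14)=-2, clip(6,-2,14)=6, clip(-4,-2,14)=-2, clip(10,-2,14)=10 -> [2, 4, -2, 6, -2, 10] (max |s|=10)
Stage 3 (DELAY): [0, 2, 4, -2, 6, -2] = [0, 2, 4, -2, 6, -2] -> [0, 2, 4, -2, 6, -2] (max |s|=6)
Stage 4 (DIFF): s[0]=0, 2-0=2, 4-2=2, -2-4=-6, 6--2=8, -2-6=-8 -> [0, 2, 2, -6, 8, -8] (max |s|=8)
Overall max amplitude: 10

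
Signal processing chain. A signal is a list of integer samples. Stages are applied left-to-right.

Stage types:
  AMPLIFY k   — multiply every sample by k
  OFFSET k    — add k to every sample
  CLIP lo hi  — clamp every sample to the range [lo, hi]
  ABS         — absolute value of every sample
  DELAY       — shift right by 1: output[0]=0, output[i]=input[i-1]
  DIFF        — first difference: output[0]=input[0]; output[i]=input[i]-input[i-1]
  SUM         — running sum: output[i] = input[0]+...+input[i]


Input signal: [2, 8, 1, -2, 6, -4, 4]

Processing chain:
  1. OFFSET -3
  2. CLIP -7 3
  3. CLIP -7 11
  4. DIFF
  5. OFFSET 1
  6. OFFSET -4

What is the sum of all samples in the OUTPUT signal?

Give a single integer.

Answer: -20

Derivation:
Input: [2, 8, 1, -2, 6, -4, 4]
Stage 1 (OFFSET -3): 2+-3=-1, 8+-3=5, 1+-3=-2, -2+-3=-5, 6+-3=3, -4+-3=-7, 4+-3=1 -> [-1, 5, -2, -5, 3, -7, 1]
Stage 2 (CLIP -7 3): clip(-1,-7,3)=-1, clip(5,-7,3)=3, clip(-2,-7,3)=-2, clip(-5,-7,3)=-5, clip(3,-7,3)=3, clip(-7,-7,3)=-7, clip(1,-7,3)=1 -> [-1, 3, -2, -5, 3, -7, 1]
Stage 3 (CLIP -7 11): clip(-1,-7,11)=-1, clip(3,-7,11)=3, clip(-2,-7,11)=-2, clip(-5,-7,11)=-5, clip(3,-7,11)=3, clip(-7,-7,11)=-7, clip(1,-7,11)=1 -> [-1, 3, -2, -5, 3, -7, 1]
Stage 4 (DIFF): s[0]=-1, 3--1=4, -2-3=-5, -5--2=-3, 3--5=8, -7-3=-10, 1--7=8 -> [-1, 4, -5, -3, 8, -10, 8]
Stage 5 (OFFSET 1): -1+1=0, 4+1=5, -5+1=-4, -3+1=-2, 8+1=9, -10+1=-9, 8+1=9 -> [0, 5, -4, -2, 9, -9, 9]
Stage 6 (OFFSET -4): 0+-4=-4, 5+-4=1, -4+-4=-8, -2+-4=-6, 9+-4=5, -9+-4=-13, 9+-4=5 -> [-4, 1, -8, -6, 5, -13, 5]
Output sum: -20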